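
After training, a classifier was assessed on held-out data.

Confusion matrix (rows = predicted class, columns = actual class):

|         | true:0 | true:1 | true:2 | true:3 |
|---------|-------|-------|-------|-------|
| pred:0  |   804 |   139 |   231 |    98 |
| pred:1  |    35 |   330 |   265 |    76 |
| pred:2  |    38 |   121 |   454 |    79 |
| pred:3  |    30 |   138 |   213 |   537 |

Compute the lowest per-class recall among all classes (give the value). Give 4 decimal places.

0.3904

Per-class recall (TP/(TP+FN)):
  0: TP=804, FN=35+38+30=103 → 804/907 = 0.88644
  1: TP=330, FN=139+121+138=398 → 330/728 = 0.45330
  2: TP=454, FN=231+265+213=709 → 454/1163 = 0.39037
  3: TP=537, FN=98+76+79=253 → 537/790 = 0.67975
Lowest is class '2' with recall = 0.3904.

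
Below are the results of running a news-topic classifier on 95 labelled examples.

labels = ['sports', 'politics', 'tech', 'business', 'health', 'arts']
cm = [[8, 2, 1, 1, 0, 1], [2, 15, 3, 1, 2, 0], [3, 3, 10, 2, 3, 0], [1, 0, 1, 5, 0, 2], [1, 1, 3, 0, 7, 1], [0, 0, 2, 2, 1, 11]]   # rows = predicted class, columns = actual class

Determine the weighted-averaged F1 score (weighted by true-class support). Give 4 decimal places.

0.5873

Per-class F1 score (2·TP/(2·TP+FP+FN)):
  sports: TP=8, FP=2+1+1+0+1=5, FN=2+3+1+1+0=7 → 16/28 = 0.57143
  politics: TP=15, FP=2+3+1+2+0=8, FN=2+3+0+1+0=6 → 30/44 = 0.68182
  tech: TP=10, FP=3+3+2+3+0=11, FN=1+3+1+3+2=10 → 20/41 = 0.48780
  business: TP=5, FP=1+0+1+0+2=4, FN=1+1+2+0+2=6 → 10/20 = 0.50000
  health: TP=7, FP=1+1+3+0+1=6, FN=0+2+3+0+1=6 → 14/26 = 0.53846
  arts: TP=11, FP=0+0+2+2+1=5, FN=1+0+0+2+1=4 → 22/31 = 0.70968
Weighted-F1 score = Σ (supportᵢ/N)·F1 scoreᵢ with N=95: (15/95)·0.57143 + (21/95)·0.68182 + (20/95)·0.48780 + (11/95)·0.50000 + (13/95)·0.53846 + (15/95)·0.70968 = 0.5873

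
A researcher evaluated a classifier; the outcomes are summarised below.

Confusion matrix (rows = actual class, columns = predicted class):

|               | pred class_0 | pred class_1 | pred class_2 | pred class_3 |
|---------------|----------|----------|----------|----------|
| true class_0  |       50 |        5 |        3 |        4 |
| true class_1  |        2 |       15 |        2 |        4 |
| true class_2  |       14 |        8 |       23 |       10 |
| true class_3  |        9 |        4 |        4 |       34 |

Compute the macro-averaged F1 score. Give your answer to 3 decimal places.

Per-class F1 score (2·TP/(2·TP+FP+FN)):
  class_0: TP=50, FP=2+14+9=25, FN=5+3+4=12 → 100/137 = 0.7299
  class_1: TP=15, FP=5+8+4=17, FN=2+2+4=8 → 30/55 = 0.5455
  class_2: TP=23, FP=3+2+4=9, FN=14+8+10=32 → 46/87 = 0.5287
  class_3: TP=34, FP=4+4+10=18, FN=9+4+4=17 → 68/103 = 0.6602
Macro-F1 score = mean = (0.7299 + 0.5455 + 0.5287 + 0.6602) / 4 = 0.616

0.616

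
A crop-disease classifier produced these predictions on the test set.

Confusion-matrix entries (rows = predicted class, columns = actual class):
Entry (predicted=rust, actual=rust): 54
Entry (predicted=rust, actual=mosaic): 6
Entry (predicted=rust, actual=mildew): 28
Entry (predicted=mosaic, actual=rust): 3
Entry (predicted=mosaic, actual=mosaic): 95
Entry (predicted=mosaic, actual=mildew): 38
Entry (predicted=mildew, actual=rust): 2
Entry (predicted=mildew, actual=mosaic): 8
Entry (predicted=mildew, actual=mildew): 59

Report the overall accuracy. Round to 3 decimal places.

Accuracy = trace / total = (54+95+59=208) / 293 = 208/293 = 0.710

0.710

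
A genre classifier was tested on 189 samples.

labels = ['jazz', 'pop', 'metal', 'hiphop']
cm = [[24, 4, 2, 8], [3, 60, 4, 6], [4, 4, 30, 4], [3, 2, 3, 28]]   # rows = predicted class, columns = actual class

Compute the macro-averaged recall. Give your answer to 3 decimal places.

0.735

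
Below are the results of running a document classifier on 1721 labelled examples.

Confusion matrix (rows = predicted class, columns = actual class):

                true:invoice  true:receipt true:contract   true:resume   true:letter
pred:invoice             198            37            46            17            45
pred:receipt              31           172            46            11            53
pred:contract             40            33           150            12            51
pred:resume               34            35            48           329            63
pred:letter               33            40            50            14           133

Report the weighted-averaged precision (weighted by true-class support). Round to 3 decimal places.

0.560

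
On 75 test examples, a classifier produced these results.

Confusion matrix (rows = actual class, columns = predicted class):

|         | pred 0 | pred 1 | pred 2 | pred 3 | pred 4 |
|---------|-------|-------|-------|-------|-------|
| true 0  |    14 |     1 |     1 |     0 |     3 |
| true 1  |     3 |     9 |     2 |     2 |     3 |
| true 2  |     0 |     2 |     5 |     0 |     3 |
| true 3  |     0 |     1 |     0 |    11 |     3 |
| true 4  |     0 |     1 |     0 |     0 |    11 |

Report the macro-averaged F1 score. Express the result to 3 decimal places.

Per-class F1 score (2·TP/(2·TP+FP+FN)):
  0: TP=14, FP=3+0+0+0=3, FN=1+1+0+3=5 → 28/36 = 0.7778
  1: TP=9, FP=1+2+1+1=5, FN=3+2+2+3=10 → 18/33 = 0.5455
  2: TP=5, FP=1+2+0+0=3, FN=0+2+0+3=5 → 10/18 = 0.5556
  3: TP=11, FP=0+2+0+0=2, FN=0+1+0+3=4 → 22/28 = 0.7857
  4: TP=11, FP=3+3+3+3=12, FN=0+1+0+0=1 → 22/35 = 0.6286
Macro-F1 score = mean = (0.7778 + 0.5455 + 0.5556 + 0.7857 + 0.6286) / 5 = 0.659

0.659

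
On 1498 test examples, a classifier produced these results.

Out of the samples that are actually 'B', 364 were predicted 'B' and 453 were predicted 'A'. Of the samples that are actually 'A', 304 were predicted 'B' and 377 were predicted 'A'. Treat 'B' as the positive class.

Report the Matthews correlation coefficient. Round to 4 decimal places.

MCC = (TP·TN − FP·FN) / √((TP+FP)(TP+FN)(TN+FP)(TN+FN))
Numerator = 364·377 − 304·453 = -484
Denominator = √(668·817·681·830) = √308477663880 = 555407.6556
MCC = -484 / 555407.6556 = -0.0009

-0.0009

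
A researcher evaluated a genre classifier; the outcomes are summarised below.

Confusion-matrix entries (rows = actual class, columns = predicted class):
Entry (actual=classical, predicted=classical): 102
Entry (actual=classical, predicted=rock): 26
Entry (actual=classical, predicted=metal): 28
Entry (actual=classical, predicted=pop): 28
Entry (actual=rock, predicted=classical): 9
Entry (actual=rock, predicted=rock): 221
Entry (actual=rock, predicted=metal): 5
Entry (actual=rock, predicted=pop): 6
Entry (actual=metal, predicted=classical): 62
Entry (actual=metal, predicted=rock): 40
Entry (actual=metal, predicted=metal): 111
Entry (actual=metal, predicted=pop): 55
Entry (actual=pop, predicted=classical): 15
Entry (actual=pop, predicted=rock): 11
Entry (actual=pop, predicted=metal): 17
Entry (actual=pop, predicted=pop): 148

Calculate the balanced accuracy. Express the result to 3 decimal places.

Balanced accuracy = mean of per-class recall.
  classical: recall = 102/184 = 0.5543
  rock: recall = 221/241 = 0.9170
  metal: recall = 111/268 = 0.4142
  pop: recall = 148/191 = 0.7749
Mean = (0.5543 + 0.9170 + 0.4142 + 0.7749) / 4 = 0.665

0.665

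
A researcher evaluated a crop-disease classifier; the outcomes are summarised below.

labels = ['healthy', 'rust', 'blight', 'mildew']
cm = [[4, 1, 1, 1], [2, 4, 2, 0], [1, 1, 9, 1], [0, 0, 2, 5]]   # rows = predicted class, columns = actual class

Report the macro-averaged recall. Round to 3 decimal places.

Per-class recall (TP/(TP+FN)):
  healthy: TP=4, FN=2+1+0=3 → 4/7 = 0.5714
  rust: TP=4, FN=1+1+0=2 → 4/6 = 0.6667
  blight: TP=9, FN=1+2+2=5 → 9/14 = 0.6429
  mildew: TP=5, FN=1+0+1=2 → 5/7 = 0.7143
Macro-recall = mean = (0.5714 + 0.6667 + 0.6429 + 0.7143) / 4 = 0.649

0.649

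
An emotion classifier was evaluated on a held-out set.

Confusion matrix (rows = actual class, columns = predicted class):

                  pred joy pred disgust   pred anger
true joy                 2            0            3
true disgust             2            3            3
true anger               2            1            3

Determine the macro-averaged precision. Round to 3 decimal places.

0.472

Per-class precision (TP/(TP+FP)):
  joy: TP=2, FP=2+2=4 → 2/6 = 0.3333
  disgust: TP=3, FP=0+1=1 → 3/4 = 0.7500
  anger: TP=3, FP=3+3=6 → 3/9 = 0.3333
Macro-precision = mean = (0.3333 + 0.7500 + 0.3333) / 3 = 0.472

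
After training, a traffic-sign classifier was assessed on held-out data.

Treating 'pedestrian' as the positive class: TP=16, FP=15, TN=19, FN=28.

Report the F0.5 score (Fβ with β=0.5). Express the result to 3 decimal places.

0.476

Fβ = (1+β²)·TP / ((1+β²)·TP + β²·FN + FP), with β²=1/4
= 1.25·16 / (1.25·16 + 0.25·28 + 15) = 0.476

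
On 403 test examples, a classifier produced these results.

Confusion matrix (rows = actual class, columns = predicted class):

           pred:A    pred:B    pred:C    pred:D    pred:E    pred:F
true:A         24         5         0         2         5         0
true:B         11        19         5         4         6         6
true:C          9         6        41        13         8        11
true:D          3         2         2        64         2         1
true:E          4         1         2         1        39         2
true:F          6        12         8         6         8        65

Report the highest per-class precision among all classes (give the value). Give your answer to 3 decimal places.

Per-class precision (TP/(TP+FP)):
  A: TP=24, FP=11+9+3+4+6=33 → 24/57 = 0.4211
  B: TP=19, FP=5+6+2+1+12=26 → 19/45 = 0.4222
  C: TP=41, FP=0+5+2+2+8=17 → 41/58 = 0.7069
  D: TP=64, FP=2+4+13+1+6=26 → 64/90 = 0.7111
  E: TP=39, FP=5+6+8+2+8=29 → 39/68 = 0.5735
  F: TP=65, FP=0+6+11+1+2=20 → 65/85 = 0.7647
Highest is class 'F' with precision = 0.765.

0.765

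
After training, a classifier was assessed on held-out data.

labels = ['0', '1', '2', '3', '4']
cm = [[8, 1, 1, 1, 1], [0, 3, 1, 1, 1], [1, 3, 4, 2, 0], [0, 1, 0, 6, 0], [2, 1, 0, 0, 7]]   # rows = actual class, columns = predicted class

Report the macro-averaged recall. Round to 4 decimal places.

0.6248

Per-class recall (TP/(TP+FN)):
  0: TP=8, FN=1+1+1+1=4 → 8/12 = 0.66667
  1: TP=3, FN=0+1+1+1=3 → 3/6 = 0.50000
  2: TP=4, FN=1+3+2+0=6 → 4/10 = 0.40000
  3: TP=6, FN=0+1+0+0=1 → 6/7 = 0.85714
  4: TP=7, FN=2+1+0+0=3 → 7/10 = 0.70000
Macro-recall = mean = (0.66667 + 0.50000 + 0.40000 + 0.85714 + 0.70000) / 5 = 0.6248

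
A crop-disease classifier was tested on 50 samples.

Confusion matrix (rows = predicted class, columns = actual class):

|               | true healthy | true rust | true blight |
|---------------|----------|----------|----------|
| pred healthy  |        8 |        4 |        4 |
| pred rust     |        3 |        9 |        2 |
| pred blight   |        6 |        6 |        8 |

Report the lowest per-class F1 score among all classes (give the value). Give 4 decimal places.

0.4706

Per-class F1 score (2·TP/(2·TP+FP+FN)):
  healthy: TP=8, FP=4+4=8, FN=3+6=9 → 16/33 = 0.48485
  rust: TP=9, FP=3+2=5, FN=4+6=10 → 18/33 = 0.54545
  blight: TP=8, FP=6+6=12, FN=4+2=6 → 16/34 = 0.47059
Lowest is class 'blight' with F1 score = 0.4706.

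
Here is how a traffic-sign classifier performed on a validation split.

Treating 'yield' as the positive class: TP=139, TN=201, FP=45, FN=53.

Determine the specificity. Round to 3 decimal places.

Specificity = TN/(TN+FP) = 201/(201+45) = 0.817

0.817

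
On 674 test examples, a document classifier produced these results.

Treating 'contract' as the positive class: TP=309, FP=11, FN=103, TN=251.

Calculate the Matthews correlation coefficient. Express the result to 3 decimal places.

0.691

MCC = (TP·TN − FP·FN) / √((TP+FP)(TP+FN)(TN+FP)(TN+FN))
Numerator = 309·251 − 11·103 = 76426
Denominator = √(320·412·262·354) = √12227896320 = 110579.8188
MCC = 76426 / 110579.8188 = 0.691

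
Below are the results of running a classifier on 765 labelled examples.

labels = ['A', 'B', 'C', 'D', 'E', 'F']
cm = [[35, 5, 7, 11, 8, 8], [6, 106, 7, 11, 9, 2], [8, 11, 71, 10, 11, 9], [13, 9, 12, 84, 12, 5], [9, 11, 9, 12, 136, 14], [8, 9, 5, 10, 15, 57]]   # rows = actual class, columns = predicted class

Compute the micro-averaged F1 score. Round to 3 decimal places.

Micro-averaging pools counts across classes: ΣTP=489, ΣFP=276, ΣFN=276.
Micro-F1 score = 2·TP/(2·TP+FP+FN) on pooled counts = 0.639 (equals overall accuracy in single-label multiclass).

0.639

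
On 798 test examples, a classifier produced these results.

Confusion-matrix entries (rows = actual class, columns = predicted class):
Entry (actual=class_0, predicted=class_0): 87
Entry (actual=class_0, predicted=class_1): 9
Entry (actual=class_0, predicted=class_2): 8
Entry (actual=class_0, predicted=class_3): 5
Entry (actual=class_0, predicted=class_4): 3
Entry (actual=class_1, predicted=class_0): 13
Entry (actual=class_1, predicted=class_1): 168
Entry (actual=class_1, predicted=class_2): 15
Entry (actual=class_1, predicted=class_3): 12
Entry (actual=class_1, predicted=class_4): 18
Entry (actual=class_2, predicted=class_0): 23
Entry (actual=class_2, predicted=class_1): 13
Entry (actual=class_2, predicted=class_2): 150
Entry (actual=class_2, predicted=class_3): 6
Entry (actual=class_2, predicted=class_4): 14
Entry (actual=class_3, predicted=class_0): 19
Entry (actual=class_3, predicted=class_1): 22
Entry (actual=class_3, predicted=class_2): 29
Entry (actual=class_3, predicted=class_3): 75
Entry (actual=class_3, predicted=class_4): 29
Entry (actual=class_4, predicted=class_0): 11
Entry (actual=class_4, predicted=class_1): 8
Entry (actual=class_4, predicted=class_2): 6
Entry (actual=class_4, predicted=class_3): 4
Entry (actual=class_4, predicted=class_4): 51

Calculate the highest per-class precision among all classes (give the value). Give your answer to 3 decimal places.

0.764

Per-class precision (TP/(TP+FP)):
  class_0: TP=87, FP=13+23+19+11=66 → 87/153 = 0.5686
  class_1: TP=168, FP=9+13+22+8=52 → 168/220 = 0.7636
  class_2: TP=150, FP=8+15+29+6=58 → 150/208 = 0.7212
  class_3: TP=75, FP=5+12+6+4=27 → 75/102 = 0.7353
  class_4: TP=51, FP=3+18+14+29=64 → 51/115 = 0.4435
Highest is class 'class_1' with precision = 0.764.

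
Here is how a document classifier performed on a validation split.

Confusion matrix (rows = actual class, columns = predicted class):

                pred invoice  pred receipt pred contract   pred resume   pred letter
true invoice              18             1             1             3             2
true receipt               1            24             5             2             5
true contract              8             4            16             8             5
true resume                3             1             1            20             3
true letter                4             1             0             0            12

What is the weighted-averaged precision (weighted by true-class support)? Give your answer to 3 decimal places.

0.641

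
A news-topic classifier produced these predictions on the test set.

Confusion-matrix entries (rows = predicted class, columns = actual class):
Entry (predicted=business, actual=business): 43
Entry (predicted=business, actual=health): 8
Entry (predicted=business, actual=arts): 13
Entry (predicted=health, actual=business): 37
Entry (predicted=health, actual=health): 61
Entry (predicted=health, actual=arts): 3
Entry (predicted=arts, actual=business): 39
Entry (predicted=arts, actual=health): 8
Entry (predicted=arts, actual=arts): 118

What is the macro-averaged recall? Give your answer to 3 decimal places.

Per-class recall (TP/(TP+FN)):
  business: TP=43, FN=37+39=76 → 43/119 = 0.3613
  health: TP=61, FN=8+8=16 → 61/77 = 0.7922
  arts: TP=118, FN=13+3=16 → 118/134 = 0.8806
Macro-recall = mean = (0.3613 + 0.7922 + 0.8806) / 3 = 0.678

0.678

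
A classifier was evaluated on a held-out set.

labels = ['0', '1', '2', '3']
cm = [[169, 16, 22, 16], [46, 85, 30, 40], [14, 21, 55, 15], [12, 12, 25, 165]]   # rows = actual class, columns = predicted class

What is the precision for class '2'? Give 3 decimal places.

0.417

Treat '2' as positive and all other classes as negative.
precision = TP/(TP+FP).
2: TP=55, FP=22+30+25=77 → 55/132 = 0.4167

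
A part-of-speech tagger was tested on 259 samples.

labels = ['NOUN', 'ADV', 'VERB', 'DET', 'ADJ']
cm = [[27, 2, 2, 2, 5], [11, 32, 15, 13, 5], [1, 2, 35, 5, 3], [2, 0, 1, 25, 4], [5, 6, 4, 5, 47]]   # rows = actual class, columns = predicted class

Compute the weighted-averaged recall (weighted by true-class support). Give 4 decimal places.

Per-class recall (TP/(TP+FN)):
  NOUN: TP=27, FN=2+2+2+5=11 → 27/38 = 0.71053
  ADV: TP=32, FN=11+15+13+5=44 → 32/76 = 0.42105
  VERB: TP=35, FN=1+2+5+3=11 → 35/46 = 0.76087
  DET: TP=25, FN=2+0+1+4=7 → 25/32 = 0.78125
  ADJ: TP=47, FN=5+6+4+5=20 → 47/67 = 0.70149
Weighted-recall = Σ (supportᵢ/N)·recallᵢ with N=259: (38/259)·0.71053 + (76/259)·0.42105 + (46/259)·0.76087 + (32/259)·0.78125 + (67/259)·0.70149 = 0.6409

0.6409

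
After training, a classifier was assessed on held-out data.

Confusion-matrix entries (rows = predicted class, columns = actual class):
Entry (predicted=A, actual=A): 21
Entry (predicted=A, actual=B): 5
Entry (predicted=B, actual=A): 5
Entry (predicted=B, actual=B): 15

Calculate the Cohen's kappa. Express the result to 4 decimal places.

0.5577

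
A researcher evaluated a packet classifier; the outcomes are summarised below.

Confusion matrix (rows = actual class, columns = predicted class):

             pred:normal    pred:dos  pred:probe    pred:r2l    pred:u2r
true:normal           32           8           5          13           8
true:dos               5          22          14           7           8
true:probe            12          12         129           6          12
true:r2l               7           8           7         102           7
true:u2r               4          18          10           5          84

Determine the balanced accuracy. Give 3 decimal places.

Balanced accuracy = mean of per-class recall.
  normal: recall = 32/66 = 0.4848
  dos: recall = 22/56 = 0.3929
  probe: recall = 129/171 = 0.7544
  r2l: recall = 102/131 = 0.7786
  u2r: recall = 84/121 = 0.6942
Mean = (0.4848 + 0.3929 + 0.7544 + 0.7786 + 0.6942) / 5 = 0.621

0.621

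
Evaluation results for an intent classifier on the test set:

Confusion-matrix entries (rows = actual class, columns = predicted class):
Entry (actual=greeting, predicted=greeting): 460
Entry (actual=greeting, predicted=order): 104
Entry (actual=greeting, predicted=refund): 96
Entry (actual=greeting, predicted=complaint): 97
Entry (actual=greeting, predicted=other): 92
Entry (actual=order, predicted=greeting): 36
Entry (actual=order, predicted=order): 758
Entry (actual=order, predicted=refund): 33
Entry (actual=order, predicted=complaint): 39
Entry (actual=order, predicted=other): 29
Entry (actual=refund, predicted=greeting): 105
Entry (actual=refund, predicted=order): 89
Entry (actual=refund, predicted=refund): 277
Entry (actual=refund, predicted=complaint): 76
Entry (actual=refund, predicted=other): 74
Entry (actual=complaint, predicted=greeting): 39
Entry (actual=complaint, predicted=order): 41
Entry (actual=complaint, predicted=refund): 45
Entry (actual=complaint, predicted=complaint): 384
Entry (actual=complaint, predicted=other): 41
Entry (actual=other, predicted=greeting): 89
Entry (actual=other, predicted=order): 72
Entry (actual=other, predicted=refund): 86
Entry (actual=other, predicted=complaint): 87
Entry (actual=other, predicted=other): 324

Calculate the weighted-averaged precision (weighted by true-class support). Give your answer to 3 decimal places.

0.611

Per-class precision (TP/(TP+FP)):
  greeting: TP=460, FP=36+105+39+89=269 → 460/729 = 0.6310
  order: TP=758, FP=104+89+41+72=306 → 758/1064 = 0.7124
  refund: TP=277, FP=96+33+45+86=260 → 277/537 = 0.5158
  complaint: TP=384, FP=97+39+76+87=299 → 384/683 = 0.5622
  other: TP=324, FP=92+29+74+41=236 → 324/560 = 0.5786
Weighted-precision = Σ (supportᵢ/N)·precisionᵢ with N=3573: (849/3573)·0.6310 + (895/3573)·0.7124 + (621/3573)·0.5158 + (550/3573)·0.5622 + (658/3573)·0.5786 = 0.611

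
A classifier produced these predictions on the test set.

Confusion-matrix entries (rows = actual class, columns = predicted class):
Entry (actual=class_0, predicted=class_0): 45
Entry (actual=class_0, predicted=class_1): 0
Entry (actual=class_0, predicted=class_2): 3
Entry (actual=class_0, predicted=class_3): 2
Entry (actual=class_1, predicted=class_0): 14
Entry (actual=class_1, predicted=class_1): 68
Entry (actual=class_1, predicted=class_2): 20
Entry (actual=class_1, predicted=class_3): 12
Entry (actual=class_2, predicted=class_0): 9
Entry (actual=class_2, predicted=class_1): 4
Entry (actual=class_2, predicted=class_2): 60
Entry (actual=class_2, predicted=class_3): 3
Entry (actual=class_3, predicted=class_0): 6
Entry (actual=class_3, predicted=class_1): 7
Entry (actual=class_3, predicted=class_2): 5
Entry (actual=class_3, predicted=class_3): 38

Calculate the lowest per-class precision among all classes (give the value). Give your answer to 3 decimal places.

0.608

Per-class precision (TP/(TP+FP)):
  class_0: TP=45, FP=14+9+6=29 → 45/74 = 0.6081
  class_1: TP=68, FP=0+4+7=11 → 68/79 = 0.8608
  class_2: TP=60, FP=3+20+5=28 → 60/88 = 0.6818
  class_3: TP=38, FP=2+12+3=17 → 38/55 = 0.6909
Lowest is class 'class_0' with precision = 0.608.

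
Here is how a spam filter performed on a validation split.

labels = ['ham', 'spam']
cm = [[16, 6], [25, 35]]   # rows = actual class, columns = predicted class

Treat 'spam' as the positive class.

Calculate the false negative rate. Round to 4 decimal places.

FNR = FN/(FN+TP) = 25/(25+35) = 0.4167

0.4167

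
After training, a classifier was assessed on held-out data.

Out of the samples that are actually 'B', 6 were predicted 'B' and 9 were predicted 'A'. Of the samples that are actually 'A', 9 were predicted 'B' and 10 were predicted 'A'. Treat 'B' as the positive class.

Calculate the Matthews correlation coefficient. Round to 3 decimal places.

MCC = (TP·TN − FP·FN) / √((TP+FP)(TP+FN)(TN+FP)(TN+FN))
Numerator = 6·10 − 9·9 = -21
Denominator = √(15·15·19·19) = √81225 = 285.0000
MCC = -21 / 285.0000 = -0.074

-0.074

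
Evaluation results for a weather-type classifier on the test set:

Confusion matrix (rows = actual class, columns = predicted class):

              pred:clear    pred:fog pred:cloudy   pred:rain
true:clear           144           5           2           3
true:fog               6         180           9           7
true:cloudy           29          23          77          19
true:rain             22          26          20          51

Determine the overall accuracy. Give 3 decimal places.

Accuracy = trace / total = (144+180+77+51=452) / 623 = 452/623 = 0.726

0.726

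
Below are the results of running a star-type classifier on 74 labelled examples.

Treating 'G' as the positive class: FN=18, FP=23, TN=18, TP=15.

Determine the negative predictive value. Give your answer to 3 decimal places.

NPV = TN/(TN+FN) = 18/(18+18) = 0.500

0.500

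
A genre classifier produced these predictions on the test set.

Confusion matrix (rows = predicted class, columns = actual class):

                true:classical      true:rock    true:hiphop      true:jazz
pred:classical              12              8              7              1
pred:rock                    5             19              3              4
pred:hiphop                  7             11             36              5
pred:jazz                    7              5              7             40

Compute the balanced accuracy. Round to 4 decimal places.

0.5771

Balanced accuracy = mean of per-class recall.
  classical: recall = 12/31 = 0.38710
  rock: recall = 19/43 = 0.44186
  hiphop: recall = 36/53 = 0.67925
  jazz: recall = 40/50 = 0.80000
Mean = (0.38710 + 0.44186 + 0.67925 + 0.80000) / 4 = 0.5771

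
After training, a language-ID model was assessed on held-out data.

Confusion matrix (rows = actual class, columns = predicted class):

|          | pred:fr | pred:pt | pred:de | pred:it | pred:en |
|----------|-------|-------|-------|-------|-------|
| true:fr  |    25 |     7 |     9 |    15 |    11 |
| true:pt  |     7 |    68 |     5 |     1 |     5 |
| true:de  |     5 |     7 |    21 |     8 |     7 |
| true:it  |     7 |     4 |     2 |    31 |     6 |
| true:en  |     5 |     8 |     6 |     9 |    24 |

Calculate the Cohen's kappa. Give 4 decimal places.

Observed agreement pₒ = trace/N = 169/303 = 0.55776
Expected agreement pₑ = Σ (rowᵢ·colᵢ)/N² = (67·49 + 86·94 + 48·43 + 50·64 + 52·53)/303² = 0.21117
κ = (pₒ − pₑ)/(1 − pₑ) = (0.55776 − 0.21117)/(1 − 0.21117) = 0.4394

0.4394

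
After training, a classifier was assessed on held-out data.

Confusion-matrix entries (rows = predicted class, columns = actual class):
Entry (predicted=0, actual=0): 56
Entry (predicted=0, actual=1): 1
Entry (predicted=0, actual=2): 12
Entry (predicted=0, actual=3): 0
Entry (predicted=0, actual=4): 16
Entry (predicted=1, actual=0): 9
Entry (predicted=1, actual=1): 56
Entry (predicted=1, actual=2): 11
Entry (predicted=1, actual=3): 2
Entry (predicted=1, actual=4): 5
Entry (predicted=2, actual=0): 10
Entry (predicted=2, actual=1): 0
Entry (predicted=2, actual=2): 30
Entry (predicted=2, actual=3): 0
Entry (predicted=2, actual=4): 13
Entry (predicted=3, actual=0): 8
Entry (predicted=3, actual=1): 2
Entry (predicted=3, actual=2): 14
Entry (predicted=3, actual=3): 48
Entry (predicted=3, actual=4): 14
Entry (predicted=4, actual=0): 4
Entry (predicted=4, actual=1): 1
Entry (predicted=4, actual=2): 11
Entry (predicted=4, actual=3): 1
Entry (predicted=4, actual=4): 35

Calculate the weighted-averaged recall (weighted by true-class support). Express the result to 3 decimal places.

Per-class recall (TP/(TP+FN)):
  0: TP=56, FN=9+10+8+4=31 → 56/87 = 0.6437
  1: TP=56, FN=1+0+2+1=4 → 56/60 = 0.9333
  2: TP=30, FN=12+11+14+11=48 → 30/78 = 0.3846
  3: TP=48, FN=0+2+0+1=3 → 48/51 = 0.9412
  4: TP=35, FN=16+5+13+14=48 → 35/83 = 0.4217
Weighted-recall = Σ (supportᵢ/N)·recallᵢ with N=359: (87/359)·0.6437 + (60/359)·0.9333 + (78/359)·0.3846 + (51/359)·0.9412 + (83/359)·0.4217 = 0.627

0.627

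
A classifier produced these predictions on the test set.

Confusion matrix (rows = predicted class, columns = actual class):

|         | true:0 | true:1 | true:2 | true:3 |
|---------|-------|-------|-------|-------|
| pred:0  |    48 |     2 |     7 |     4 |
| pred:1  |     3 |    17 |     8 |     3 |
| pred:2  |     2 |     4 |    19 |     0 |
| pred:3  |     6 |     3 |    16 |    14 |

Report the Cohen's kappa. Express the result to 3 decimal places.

0.493

Observed agreement pₒ = trace/N = 98/156 = 0.6282
Expected agreement pₑ = Σ (rowᵢ·colᵢ)/N² = (59·61 + 26·31 + 50·25 + 21·39)/156² = 0.2660
κ = (pₒ − pₑ)/(1 − pₑ) = (0.6282 − 0.2660)/(1 − 0.2660) = 0.493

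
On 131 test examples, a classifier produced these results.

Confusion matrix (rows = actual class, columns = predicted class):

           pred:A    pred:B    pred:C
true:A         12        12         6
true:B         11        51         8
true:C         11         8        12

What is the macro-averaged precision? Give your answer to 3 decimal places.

0.511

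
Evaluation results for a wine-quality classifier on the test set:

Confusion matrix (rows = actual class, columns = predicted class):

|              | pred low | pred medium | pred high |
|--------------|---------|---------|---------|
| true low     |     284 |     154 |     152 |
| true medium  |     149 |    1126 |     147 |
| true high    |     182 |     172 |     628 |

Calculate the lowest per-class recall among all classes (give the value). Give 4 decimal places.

0.4814

Per-class recall (TP/(TP+FN)):
  low: TP=284, FN=154+152=306 → 284/590 = 0.48136
  medium: TP=1126, FN=149+147=296 → 1126/1422 = 0.79184
  high: TP=628, FN=182+172=354 → 628/982 = 0.63951
Lowest is class 'low' with recall = 0.4814.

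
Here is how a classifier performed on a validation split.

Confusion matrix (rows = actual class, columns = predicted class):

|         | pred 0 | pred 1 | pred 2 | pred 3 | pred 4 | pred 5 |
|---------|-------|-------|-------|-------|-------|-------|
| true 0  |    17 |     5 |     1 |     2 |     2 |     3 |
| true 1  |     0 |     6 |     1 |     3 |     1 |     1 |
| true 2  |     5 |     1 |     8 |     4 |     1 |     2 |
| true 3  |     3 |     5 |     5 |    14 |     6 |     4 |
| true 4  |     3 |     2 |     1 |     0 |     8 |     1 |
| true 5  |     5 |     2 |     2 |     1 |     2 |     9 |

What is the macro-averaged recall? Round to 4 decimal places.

Per-class recall (TP/(TP+FN)):
  0: TP=17, FN=5+1+2+2+3=13 → 17/30 = 0.56667
  1: TP=6, FN=0+1+3+1+1=6 → 6/12 = 0.50000
  2: TP=8, FN=5+1+4+1+2=13 → 8/21 = 0.38095
  3: TP=14, FN=3+5+5+6+4=23 → 14/37 = 0.37838
  4: TP=8, FN=3+2+1+0+1=7 → 8/15 = 0.53333
  5: TP=9, FN=5+2+2+1+2=12 → 9/21 = 0.42857
Macro-recall = mean = (0.56667 + 0.50000 + 0.38095 + 0.37838 + 0.53333 + 0.42857) / 6 = 0.4647

0.4647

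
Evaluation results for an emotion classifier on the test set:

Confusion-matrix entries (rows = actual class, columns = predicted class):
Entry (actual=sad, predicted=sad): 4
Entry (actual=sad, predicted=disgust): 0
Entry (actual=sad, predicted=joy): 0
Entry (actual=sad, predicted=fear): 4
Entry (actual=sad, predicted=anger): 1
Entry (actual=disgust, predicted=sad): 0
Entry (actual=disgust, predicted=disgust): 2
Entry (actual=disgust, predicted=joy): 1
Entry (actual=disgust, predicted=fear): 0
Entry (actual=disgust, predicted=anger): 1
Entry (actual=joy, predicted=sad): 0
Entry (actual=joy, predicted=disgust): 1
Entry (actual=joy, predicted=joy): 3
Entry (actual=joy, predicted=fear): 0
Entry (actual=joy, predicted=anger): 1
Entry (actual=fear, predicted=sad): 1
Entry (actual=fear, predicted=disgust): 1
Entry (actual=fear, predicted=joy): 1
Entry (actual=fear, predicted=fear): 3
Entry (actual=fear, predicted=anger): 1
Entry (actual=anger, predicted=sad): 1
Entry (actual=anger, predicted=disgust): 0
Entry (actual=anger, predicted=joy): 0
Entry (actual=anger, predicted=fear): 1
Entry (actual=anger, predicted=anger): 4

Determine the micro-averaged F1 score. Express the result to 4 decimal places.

Micro-averaging pools counts across classes: ΣTP=16, ΣFP=15, ΣFN=15.
Micro-F1 score = 2·TP/(2·TP+FP+FN) on pooled counts = 0.5161 (equals overall accuracy in single-label multiclass).

0.5161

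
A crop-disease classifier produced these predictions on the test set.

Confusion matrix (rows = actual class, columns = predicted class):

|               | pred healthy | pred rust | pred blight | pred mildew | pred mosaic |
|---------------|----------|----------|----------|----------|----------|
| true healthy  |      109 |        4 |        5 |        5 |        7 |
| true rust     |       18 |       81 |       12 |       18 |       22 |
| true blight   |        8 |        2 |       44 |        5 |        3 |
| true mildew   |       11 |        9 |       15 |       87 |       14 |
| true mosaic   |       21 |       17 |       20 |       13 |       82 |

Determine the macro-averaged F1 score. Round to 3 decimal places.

Per-class F1 score (2·TP/(2·TP+FP+FN)):
  healthy: TP=109, FP=18+8+11+21=58, FN=4+5+5+7=21 → 218/297 = 0.7340
  rust: TP=81, FP=4+2+9+17=32, FN=18+12+18+22=70 → 162/264 = 0.6136
  blight: TP=44, FP=5+12+15+20=52, FN=8+2+5+3=18 → 88/158 = 0.5570
  mildew: TP=87, FP=5+18+5+13=41, FN=11+9+15+14=49 → 174/264 = 0.6591
  mosaic: TP=82, FP=7+22+3+14=46, FN=21+17+20+13=71 → 164/281 = 0.5836
Macro-F1 score = mean = (0.7340 + 0.6136 + 0.5570 + 0.6591 + 0.5836) / 5 = 0.629

0.629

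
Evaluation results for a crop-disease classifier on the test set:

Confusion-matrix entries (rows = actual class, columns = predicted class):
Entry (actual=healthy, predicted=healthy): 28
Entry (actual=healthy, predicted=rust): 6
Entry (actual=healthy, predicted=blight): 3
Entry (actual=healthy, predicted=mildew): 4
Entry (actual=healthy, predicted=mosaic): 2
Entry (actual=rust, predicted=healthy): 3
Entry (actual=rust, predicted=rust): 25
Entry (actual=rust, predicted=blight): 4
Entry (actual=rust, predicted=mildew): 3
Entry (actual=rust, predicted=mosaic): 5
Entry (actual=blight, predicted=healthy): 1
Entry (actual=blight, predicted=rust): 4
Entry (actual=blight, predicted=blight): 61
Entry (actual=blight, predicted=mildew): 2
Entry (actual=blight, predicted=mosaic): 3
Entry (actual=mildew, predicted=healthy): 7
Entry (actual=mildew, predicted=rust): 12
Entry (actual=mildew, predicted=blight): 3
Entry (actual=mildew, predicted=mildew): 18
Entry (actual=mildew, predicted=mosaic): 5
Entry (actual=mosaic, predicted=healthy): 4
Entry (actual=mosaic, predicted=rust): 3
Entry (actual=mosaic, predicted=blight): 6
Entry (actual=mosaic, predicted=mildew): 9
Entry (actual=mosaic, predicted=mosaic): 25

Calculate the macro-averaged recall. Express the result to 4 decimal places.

0.6134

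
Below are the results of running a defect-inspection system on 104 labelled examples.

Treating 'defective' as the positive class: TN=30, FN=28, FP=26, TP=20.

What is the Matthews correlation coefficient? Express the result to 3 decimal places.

MCC = (TP·TN − FP·FN) / √((TP+FP)(TP+FN)(TN+FP)(TN+FN))
Numerator = 20·30 − 26·28 = -128
Denominator = √(46·48·56·58) = √7171584 = 2677.9813
MCC = -128 / 2677.9813 = -0.048

-0.048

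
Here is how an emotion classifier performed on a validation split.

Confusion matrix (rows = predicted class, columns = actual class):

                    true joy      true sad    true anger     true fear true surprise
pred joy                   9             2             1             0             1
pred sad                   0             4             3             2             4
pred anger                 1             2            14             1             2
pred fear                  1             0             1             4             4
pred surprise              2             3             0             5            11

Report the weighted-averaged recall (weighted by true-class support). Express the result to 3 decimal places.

0.545

Per-class recall (TP/(TP+FN)):
  joy: TP=9, FN=0+1+1+2=4 → 9/13 = 0.6923
  sad: TP=4, FN=2+2+0+3=7 → 4/11 = 0.3636
  anger: TP=14, FN=1+3+1+0=5 → 14/19 = 0.7368
  fear: TP=4, FN=0+2+1+5=8 → 4/12 = 0.3333
  surprise: TP=11, FN=1+4+2+4=11 → 11/22 = 0.5000
Weighted-recall = Σ (supportᵢ/N)·recallᵢ with N=77: (13/77)·0.6923 + (11/77)·0.3636 + (19/77)·0.7368 + (12/77)·0.3333 + (22/77)·0.5000 = 0.545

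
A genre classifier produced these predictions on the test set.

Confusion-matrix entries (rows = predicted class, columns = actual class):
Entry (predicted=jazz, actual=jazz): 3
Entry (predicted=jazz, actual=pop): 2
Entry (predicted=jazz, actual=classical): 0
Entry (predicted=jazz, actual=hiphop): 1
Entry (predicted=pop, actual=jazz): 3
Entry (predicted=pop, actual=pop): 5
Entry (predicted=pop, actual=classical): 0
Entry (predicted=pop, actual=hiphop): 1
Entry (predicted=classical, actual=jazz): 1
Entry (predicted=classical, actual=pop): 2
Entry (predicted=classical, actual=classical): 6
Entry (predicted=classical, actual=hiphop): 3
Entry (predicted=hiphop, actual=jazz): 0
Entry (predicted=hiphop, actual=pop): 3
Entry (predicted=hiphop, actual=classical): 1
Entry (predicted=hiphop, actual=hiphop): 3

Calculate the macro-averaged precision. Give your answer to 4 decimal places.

Per-class precision (TP/(TP+FP)):
  jazz: TP=3, FP=2+0+1=3 → 3/6 = 0.50000
  pop: TP=5, FP=3+0+1=4 → 5/9 = 0.55556
  classical: TP=6, FP=1+2+3=6 → 6/12 = 0.50000
  hiphop: TP=3, FP=0+3+1=4 → 3/7 = 0.42857
Macro-precision = mean = (0.50000 + 0.55556 + 0.50000 + 0.42857) / 4 = 0.4960

0.4960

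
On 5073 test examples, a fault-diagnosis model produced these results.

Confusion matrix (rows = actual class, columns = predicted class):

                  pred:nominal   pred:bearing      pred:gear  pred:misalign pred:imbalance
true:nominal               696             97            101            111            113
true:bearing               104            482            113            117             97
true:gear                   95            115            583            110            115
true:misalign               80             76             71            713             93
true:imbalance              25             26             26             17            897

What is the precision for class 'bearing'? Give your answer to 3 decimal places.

0.606

One-vs-rest for 'bearing': TP = diagonal; FP = other classes predicted 'bearing'; FN = 'bearing' predicted as other.
precision = TP/(TP+FP).
bearing: TP=482, FP=97+115+76+26=314 → 482/796 = 0.6055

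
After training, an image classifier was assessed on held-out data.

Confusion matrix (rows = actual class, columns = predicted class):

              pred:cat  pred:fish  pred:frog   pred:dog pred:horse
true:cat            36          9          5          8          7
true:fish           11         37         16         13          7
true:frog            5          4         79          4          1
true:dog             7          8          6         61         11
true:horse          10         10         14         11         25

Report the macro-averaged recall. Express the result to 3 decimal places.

Per-class recall (TP/(TP+FN)):
  cat: TP=36, FN=9+5+8+7=29 → 36/65 = 0.5538
  fish: TP=37, FN=11+16+13+7=47 → 37/84 = 0.4405
  frog: TP=79, FN=5+4+4+1=14 → 79/93 = 0.8495
  dog: TP=61, FN=7+8+6+11=32 → 61/93 = 0.6559
  horse: TP=25, FN=10+10+14+11=45 → 25/70 = 0.3571
Macro-recall = mean = (0.5538 + 0.4405 + 0.8495 + 0.6559 + 0.3571) / 5 = 0.571

0.571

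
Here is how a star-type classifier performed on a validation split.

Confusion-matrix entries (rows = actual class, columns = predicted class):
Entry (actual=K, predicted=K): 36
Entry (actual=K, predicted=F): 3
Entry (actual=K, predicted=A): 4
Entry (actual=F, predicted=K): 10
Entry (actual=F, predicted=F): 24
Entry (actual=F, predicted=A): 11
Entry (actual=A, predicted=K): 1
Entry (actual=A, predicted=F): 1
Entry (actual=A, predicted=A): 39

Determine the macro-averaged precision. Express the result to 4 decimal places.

0.7818

Per-class precision (TP/(TP+FP)):
  K: TP=36, FP=10+1=11 → 36/47 = 0.76596
  F: TP=24, FP=3+1=4 → 24/28 = 0.85714
  A: TP=39, FP=4+11=15 → 39/54 = 0.72222
Macro-precision = mean = (0.76596 + 0.85714 + 0.72222) / 3 = 0.7818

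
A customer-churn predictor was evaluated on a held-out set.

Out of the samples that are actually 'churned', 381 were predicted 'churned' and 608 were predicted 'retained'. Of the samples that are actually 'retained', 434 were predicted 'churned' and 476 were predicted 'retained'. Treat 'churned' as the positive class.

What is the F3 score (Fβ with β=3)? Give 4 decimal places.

Fβ = (1+β²)·TP / ((1+β²)·TP + β²·FN + FP), with β²=9
= 10·381 / (10·381 + 9·608 + 434) = 0.3921

0.3921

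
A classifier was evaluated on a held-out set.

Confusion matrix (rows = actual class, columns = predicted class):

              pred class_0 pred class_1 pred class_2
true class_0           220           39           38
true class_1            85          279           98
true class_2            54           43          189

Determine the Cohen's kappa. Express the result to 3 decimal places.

Observed agreement pₒ = trace/N = 688/1045 = 0.6584
Expected agreement pₑ = Σ (rowᵢ·colᵢ)/N² = (297·359 + 462·361 + 286·325)/1045² = 0.3355
κ = (pₒ − pₑ)/(1 − pₑ) = (0.6584 − 0.3355)/(1 − 0.3355) = 0.486

0.486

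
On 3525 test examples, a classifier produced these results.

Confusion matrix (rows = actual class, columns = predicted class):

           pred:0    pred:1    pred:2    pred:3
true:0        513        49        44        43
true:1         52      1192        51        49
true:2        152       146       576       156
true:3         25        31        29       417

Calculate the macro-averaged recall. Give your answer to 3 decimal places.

Per-class recall (TP/(TP+FN)):
  0: TP=513, FN=49+44+43=136 → 513/649 = 0.7904
  1: TP=1192, FN=52+51+49=152 → 1192/1344 = 0.8869
  2: TP=576, FN=152+146+156=454 → 576/1030 = 0.5592
  3: TP=417, FN=25+31+29=85 → 417/502 = 0.8307
Macro-recall = mean = (0.7904 + 0.8869 + 0.5592 + 0.8307) / 4 = 0.767

0.767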